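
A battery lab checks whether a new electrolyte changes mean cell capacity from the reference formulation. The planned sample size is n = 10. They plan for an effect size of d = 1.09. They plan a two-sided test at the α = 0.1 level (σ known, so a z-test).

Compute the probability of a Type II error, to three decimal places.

Noncentrality parameter: δ = d·√n = 1.09 × √10 = 3.4469
Two-sided α = 0.1 → critical value z_{0.05} = 1.645.
Power = Φ(δ − 1.645) + Φ(−δ − 1.645) = Φ(1.802) + Φ(-5.092) = 0.9642 + 0.0000 = 0.9642.
Type II error: β = 1 − power = 1 − 0.9642 = 0.0358.

β ≈ 0.036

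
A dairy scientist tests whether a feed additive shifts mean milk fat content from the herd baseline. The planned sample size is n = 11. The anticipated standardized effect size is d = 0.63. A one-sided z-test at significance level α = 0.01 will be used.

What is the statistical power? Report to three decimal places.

Power ≈ 0.406

Noncentrality parameter: δ = d·√n = 0.63 × √11 = 2.0895
One-sided α = 0.01 → critical value z_{0.01} = 2.326.
Power = Φ(δ − 2.326) = Φ(-0.237) = 0.4064.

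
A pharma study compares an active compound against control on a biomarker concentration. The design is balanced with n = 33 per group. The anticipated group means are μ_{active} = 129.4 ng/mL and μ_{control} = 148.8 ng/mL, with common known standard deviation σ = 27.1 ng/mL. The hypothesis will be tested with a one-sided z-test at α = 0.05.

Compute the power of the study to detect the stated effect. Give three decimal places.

Standardized effect: d = |μ_{active} − μ_{control}| / σ = |129.4 − 148.8| / 27.1 = 0.7159
Noncentrality parameter: δ = d·√(n/2) = 0.7159 × √(33/2) = 2.9079
Critical value for a one-sided test at α = 0.05: z_α = 1.645.
Power = Φ(δ − 1.645) = Φ(1.263) = 0.8967.

Power ≈ 0.897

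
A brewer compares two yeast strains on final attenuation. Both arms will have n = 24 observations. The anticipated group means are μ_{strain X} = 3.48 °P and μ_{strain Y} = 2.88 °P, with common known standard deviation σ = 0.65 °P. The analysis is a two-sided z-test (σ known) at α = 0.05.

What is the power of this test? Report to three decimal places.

Power ≈ 0.892

Standardized effect: d = |μ_{strain X} − μ_{strain Y}| / σ = |3.48 − 2.88| / 0.65 = 0.9231
Noncentrality parameter: λ = d·√(n/2) = 0.9231 × √(24/2) = 3.1976
Two-sided α = 0.05 → critical value z_{0.025} = 1.960.
Power = Φ(λ − 1.960) + Φ(−λ − 1.960) = Φ(1.238) + Φ(-5.158) = 0.8921 + 0.0000 = 0.8921.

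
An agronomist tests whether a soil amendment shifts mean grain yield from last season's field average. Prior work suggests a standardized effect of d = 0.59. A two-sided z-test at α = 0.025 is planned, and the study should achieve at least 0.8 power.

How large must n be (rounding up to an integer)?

n = 28

Set Φ(δ − 2.241) = 0.8; then δ − 2.241 = Φ⁻¹(0.8) = 0.842, giving δ = 3.083.
(The Φ(−δ − z_{α/2}) term is vanishingly small for δ > 0 and is dropped in the standard sample-size formula.)
δ = d·√n ⇒ n = (δ/d)² = (3.083 / 0.59)² = 27.31.
Rounding up, n = 28.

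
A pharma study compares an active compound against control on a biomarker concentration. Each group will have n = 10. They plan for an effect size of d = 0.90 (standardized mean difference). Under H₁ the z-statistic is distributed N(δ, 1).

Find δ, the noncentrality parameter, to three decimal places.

δ = d·√(n/2) = 0.90 × √(10/2) = 2.0125

δ ≈ 2.012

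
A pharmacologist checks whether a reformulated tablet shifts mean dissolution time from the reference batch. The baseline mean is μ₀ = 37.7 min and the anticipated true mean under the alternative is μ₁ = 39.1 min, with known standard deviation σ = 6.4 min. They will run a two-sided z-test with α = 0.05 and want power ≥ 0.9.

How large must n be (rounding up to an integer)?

Standardized effect: d = |μ₁ − μ₀| / σ = |39.1 − 37.7| / 6.4 = 0.2187
Set Φ(δ − 1.960) = 0.9; then δ − 1.960 = Φ⁻¹(0.9) = 1.282, giving δ = 3.242.
(For δ > 0 the lower-tail rejection region contributes negligibly to power, so the one-term inversion is standard.)
δ = d·√n ⇒ n = (δ/d)² = (3.242 / 0.2187)² = 219.58.
Round up to the next whole unit.

n = 220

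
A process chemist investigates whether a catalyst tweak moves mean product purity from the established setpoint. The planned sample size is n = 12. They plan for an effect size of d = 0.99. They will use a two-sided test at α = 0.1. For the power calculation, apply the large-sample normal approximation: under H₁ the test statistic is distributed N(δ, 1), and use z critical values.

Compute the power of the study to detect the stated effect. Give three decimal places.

Power ≈ 0.963

Noncentrality parameter: δ = d·√n = 0.99 × √12 = 3.4295
Two-sided α = 0.1 → critical value z_{0.05} = 1.645.
Power = Φ(δ − 1.645) + Φ(−δ − 1.645) = Φ(1.785) + Φ(-5.074) = 0.9628 + 0.0000 = 0.9628.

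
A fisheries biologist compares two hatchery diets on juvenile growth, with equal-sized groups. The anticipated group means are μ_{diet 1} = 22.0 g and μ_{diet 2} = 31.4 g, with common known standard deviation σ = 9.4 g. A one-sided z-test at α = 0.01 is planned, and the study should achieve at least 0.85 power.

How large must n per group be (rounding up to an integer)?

Standardized effect: d = |μ_{diet 1} − μ_{diet 2}| / σ = |22.0 − 31.4| / 9.4 = 1.0000
Set Φ(δ − 2.326) = 0.85; then δ − 2.326 = Φ⁻¹(0.85) = 1.036, giving δ = 3.363.
δ = d·√(n/2) ⇒ n = 2(δ/d)² = 2 × (3.363 / 1.0000)² = 22.62.
Rounding up, n = 23 per group.

n = 23 per group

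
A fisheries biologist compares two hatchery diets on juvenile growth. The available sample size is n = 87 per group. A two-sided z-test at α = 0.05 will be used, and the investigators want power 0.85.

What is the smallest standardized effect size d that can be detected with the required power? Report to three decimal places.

d ≈ 0.454

Required noncentrality: δ = z_{0.025} + z_{0.15} = 1.960 + 1.036 = 2.996.
(Lower-tail contribution to power is negligible for δ > 0.)
δ = d·√(n/2) ⇒ d = δ/√(n/2) = 2.996/√(87/2) = 0.4543.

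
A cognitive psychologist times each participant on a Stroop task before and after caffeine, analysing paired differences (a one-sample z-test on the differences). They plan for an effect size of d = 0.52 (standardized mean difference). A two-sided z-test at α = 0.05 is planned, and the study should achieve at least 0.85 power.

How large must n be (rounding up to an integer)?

n = 34

For power 0.85 need Φ(δ − z_{0.025}) = 0.85, so δ = z_{0.025} + z_{0.15} = 1.960 + 1.036 = 2.996.
(Ignoring the negligible lower-tail rejection probability gives the usual closed-form inversion.)
δ = d·√n ⇒ n = (δ/d)² = (2.996 / 0.52)² = 33.20.
Round up to the next whole unit.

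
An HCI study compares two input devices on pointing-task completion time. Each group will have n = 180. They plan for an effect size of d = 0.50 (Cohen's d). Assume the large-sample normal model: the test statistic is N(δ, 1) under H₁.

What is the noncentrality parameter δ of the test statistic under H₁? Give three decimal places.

δ = d·√(n/2) = 0.50 × √(180/2) = 4.7434

δ ≈ 4.743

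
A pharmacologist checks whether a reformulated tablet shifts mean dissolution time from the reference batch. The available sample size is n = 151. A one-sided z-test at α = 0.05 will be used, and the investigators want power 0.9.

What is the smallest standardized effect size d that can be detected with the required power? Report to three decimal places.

Need Φ(δ − 1.645) = 0.9, so δ = 1.645 + 1.282 = 2.926.
δ = d·√n ⇒ d = δ/√n = 2.926/√151 = 0.2381.

d ≈ 0.238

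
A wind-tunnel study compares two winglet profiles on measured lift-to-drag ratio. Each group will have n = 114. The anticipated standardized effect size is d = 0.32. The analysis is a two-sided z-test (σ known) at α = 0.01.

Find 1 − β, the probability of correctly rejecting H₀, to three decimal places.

Power ≈ 0.436

Noncentrality parameter: δ = d·√(n/2) = 0.32 × √(114/2) = 2.4159
Two-sided α = 0.01 → critical value z_{0.005} = 2.576.
Power = Φ(δ − 2.576) + Φ(−δ − 2.576) = Φ(-0.160) + Φ(-4.992) = 0.4365 + 0.0000 = 0.4365.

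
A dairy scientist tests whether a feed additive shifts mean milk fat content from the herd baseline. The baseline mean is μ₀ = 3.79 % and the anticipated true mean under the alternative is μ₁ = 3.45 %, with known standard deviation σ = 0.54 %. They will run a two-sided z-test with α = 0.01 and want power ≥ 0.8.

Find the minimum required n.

n = 30

Standardized effect: d = |μ₁ − μ₀| / σ = |3.45 − 3.79| / 0.54 = 0.6296
For power 0.8 need Φ(δ − z_{0.005}) = 0.8, so δ = z_{0.005} + z_{0.20} = 2.576 + 0.842 = 3.417.
(The Φ(−δ − z_{α/2}) term is vanishingly small for δ > 0 and is dropped in the standard sample-size formula.)
δ = d·√n ⇒ n = (δ/d)² = (3.417 / 0.6296)² = 29.46.
Rounding up, n = 30.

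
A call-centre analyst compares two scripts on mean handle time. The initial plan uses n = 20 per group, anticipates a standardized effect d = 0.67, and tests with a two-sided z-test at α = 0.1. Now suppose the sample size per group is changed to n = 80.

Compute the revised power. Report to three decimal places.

With n = 80 per group: δ = d·√(n/2) = 0.67 × √(80/2) = 4.2375. Critical value z_{0.05} = 1.645.
Revised power = Φ(δ − 1.645) + Φ(−δ − 1.645) = Φ(2.593) + Φ(-5.882) = 0.9952 + 0.0000 = 0.9952.

Power ≈ 0.995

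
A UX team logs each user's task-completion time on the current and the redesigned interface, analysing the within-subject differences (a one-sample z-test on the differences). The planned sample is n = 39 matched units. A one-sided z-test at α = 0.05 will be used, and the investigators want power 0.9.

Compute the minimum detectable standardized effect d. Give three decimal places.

Need Φ(δ − 1.645) = 0.9, so δ = 1.645 + 1.282 = 2.926.
δ = d·√n ⇒ d = δ/√n = 2.926/√39 = 0.4686.

d ≈ 0.469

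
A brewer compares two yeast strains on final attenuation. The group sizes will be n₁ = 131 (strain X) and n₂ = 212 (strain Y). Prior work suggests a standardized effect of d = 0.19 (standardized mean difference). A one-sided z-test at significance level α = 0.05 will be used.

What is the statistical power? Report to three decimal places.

Noncentrality parameter: δ = d / √(1/n₁ + 1/n₂) = 0.19 / √(1/131 + 1/212) = 1.7097
Critical value for a one-sided test at α = 0.05: z_α = 1.645.
Power = P(Z > 1.645 − δ) = Φ(0.065) = 0.5258.

Power ≈ 0.526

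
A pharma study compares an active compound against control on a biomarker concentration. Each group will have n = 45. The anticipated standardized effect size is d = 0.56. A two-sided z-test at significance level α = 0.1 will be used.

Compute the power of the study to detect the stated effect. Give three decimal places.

Power ≈ 0.844

Noncentrality parameter: δ = d·√(n/2) = 0.56 × √(45/2) = 2.6563
Critical value for a two-sided test at α = 0.1: z_{α/2} = 1.645.
Power = Φ(δ − 1.645) + Φ(−δ − 1.645) = Φ(1.011) + Φ(-4.301) = 0.8441 + 0.0000 = 0.8441.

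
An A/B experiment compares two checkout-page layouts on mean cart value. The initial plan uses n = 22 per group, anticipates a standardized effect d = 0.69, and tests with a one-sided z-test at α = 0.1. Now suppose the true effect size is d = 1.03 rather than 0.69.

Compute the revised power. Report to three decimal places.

Power ≈ 0.984

With d = 1.03: δ = d·√(n/2) = 1.03 × √(22/2) = 3.4161. Critical value z_{0.1} = 1.282.
Revised power = Φ(δ − 1.282) = Φ(2.135) = 0.9836.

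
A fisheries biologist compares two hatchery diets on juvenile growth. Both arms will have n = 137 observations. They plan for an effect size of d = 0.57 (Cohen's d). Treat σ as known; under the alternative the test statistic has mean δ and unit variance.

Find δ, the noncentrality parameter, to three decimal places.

The noncentrality parameter scales effect size by the design's sample-size factor: δ = d·√(n/2) = 0.57 × √(137/2) = 4.7176

δ ≈ 4.718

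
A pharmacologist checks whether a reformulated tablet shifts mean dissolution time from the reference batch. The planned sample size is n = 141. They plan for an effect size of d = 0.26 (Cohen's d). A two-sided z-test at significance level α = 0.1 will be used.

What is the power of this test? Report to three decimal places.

Power ≈ 0.925

Noncentrality parameter: λ = d·√n = 0.26 × √141 = 3.0873
Two-sided α = 0.1 → critical value z_{0.05} = 1.645.
Power = Φ(λ − 1.645) + Φ(−λ − 1.645) = Φ(1.442) + Φ(-4.732) = 0.9254 + 0.0000 = 0.9254.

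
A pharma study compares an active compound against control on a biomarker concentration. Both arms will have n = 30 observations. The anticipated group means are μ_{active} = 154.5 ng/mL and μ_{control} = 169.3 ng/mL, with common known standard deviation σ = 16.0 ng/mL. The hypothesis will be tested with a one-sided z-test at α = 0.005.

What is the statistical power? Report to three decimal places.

Standardized effect: d = |μ_{active} − μ_{control}| / σ = |154.5 − 169.3| / 16.0 = 0.9250
Noncentrality parameter: δ = d·√(n/2) = 0.9250 × √(30/2) = 3.5825
Critical value for a one-sided test at α = 0.005: z_α = 2.576.
Power = P(Z > 2.576 − δ) = Φ(1.007) = 0.8430.

Power ≈ 0.843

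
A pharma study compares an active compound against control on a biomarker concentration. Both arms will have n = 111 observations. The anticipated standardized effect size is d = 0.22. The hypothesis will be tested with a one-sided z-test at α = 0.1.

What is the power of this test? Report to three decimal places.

Noncentrality parameter: δ = d·√(n/2) = 0.22 × √(111/2) = 1.6390
Critical value for a one-sided test at α = 0.1: z_α = 1.282.
Power = Φ(δ − 1.282) = Φ(0.357) = 0.6396.

Power ≈ 0.640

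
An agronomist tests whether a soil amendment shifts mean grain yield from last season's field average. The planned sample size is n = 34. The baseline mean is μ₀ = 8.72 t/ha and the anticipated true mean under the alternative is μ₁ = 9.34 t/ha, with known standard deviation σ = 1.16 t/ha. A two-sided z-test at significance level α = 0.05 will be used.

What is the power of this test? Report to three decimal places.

Standardized effect: d = |μ₁ − μ₀| / σ = |9.34 − 8.72| / 1.16 = 0.5345
Noncentrality parameter: δ = d·√n = 0.5345 × √34 = 3.1165
Two-sided α = 0.05 → critical value z_{0.025} = 1.960.
Power = Φ(δ − 1.960) + Φ(−δ − 1.960) = Φ(1.157) + Φ(-5.077) = 0.8763 + 0.0000 = 0.8763.

Power ≈ 0.876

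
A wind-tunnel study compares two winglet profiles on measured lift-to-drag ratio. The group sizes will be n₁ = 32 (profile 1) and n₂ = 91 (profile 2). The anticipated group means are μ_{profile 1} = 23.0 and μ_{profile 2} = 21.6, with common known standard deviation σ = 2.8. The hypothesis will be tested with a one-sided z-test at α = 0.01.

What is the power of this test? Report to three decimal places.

Standardized effect: d = |μ_{profile 1} − μ_{profile 2}| / σ = |23.0 − 21.6| / 2.8 = 0.5000
Noncentrality parameter: δ = d / √(1/n₁ + 1/n₂) = 0.5000 / √(1/32 + 1/91) = 2.4328
Critical value for a one-sided test at α = 0.01: z_α = 2.326.
Power = P(Z > 2.326 − δ) = Φ(0.106) = 0.5424.

Power ≈ 0.542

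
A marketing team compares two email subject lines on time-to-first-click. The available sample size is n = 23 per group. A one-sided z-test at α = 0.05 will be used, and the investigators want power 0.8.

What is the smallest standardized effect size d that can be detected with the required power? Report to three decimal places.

d ≈ 0.733

Need Φ(δ − 1.645) = 0.8, so δ = 1.645 + 0.842 = 2.486.
δ = d·√(n/2) ⇒ d = δ/√(n/2) = 2.486/√(23/2) = 0.7332.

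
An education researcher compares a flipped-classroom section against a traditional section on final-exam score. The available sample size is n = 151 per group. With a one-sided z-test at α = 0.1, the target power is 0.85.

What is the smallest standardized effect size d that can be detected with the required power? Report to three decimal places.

d ≈ 0.267

Need Φ(δ − 1.282) = 0.85, so δ = 1.282 + 1.036 = 2.318.
δ = d·√(n/2) ⇒ d = δ/√(n/2) = 2.318/√(151/2) = 0.2668.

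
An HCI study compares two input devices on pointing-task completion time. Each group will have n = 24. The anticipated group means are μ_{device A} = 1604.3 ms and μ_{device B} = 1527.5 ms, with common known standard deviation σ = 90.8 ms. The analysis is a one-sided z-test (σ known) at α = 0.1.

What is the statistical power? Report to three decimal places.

Power ≈ 0.950

Standardized effect: d = |μ_{device A} − μ_{device B}| / σ = |1604.3 − 1527.5| / 90.8 = 0.8458
Noncentrality parameter: δ = d·√(n/2) = 0.8458 × √(24/2) = 2.9300
Critical value for a one-sided test at α = 0.1: z_α = 1.282.
Power = P(Z > 1.282 − δ) = Φ(1.648) = 0.9504.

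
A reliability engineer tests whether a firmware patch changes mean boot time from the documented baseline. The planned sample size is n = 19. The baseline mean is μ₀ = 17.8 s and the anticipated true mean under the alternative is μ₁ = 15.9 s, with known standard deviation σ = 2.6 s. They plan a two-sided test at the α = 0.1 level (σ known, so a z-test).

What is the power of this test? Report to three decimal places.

Standardized effect: d = |μ₁ − μ₀| / σ = |15.9 − 17.8| / 2.6 = 0.7308
Noncentrality parameter: δ = d·√n = 0.7308 × √19 = 3.1853
Critical value for a two-sided test at α = 0.1: z_{α/2} = 1.645.
Power = Φ(δ − 1.645) + Φ(−δ − 1.645) = Φ(1.540) + Φ(-4.830) = 0.9383 + 0.0000 = 0.9383.

Power ≈ 0.938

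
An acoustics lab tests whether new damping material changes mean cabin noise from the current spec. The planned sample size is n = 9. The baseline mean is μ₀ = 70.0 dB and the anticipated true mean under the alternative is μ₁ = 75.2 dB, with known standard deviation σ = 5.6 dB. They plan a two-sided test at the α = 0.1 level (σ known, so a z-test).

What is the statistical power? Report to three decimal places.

Standardized effect: d = |μ₁ − μ₀| / σ = |75.2 − 70.0| / 5.6 = 0.9286
Noncentrality parameter: δ = d·√n = 0.9286 × √9 = 2.7857
Critical value for a two-sided test at α = 0.1: z_{α/2} = 1.645.
Power = Φ(δ − 1.645) + Φ(−δ − 1.645) = Φ(1.141) + Φ(-4.431) = 0.8730 + 0.0000 = 0.8730.

Power ≈ 0.873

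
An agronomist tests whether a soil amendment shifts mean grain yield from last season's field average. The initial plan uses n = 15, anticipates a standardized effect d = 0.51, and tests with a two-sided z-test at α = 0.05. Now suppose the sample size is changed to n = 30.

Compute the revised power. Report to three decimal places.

Power ≈ 0.798

With n = 30: δ = d·√n = 0.51 × √30 = 2.7934. Critical value z_{0.025} = 1.960.
Revised power = Φ(δ − 1.960) + Φ(−δ − 1.960) = Φ(0.833) + Φ(-4.753) = 0.7977 + 0.0000 = 0.7977.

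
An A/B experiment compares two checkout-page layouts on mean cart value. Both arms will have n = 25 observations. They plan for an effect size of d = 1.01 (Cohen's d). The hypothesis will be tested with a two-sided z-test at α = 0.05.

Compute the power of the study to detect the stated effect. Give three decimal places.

Power ≈ 0.946

Noncentrality parameter: δ = d·√(n/2) = 1.01 × √(25/2) = 3.5709
Critical value for a two-sided test at α = 0.05: z_{α/2} = 1.960.
Power = Φ(δ − 1.960) + Φ(−δ − 1.960) = Φ(1.611) + Φ(-5.531) = 0.9464 + 0.0000 = 0.9464.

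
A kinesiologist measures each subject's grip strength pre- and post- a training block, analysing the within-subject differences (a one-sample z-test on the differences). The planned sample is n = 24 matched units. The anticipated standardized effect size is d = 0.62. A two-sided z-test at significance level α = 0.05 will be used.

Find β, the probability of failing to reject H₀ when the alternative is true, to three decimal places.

Noncentrality parameter: δ = d·√n = 0.62 × √24 = 3.0374
Critical value for a two-sided test at α = 0.05: z_{α/2} = 1.960.
Power = Φ(δ − 1.960) + Φ(−δ − 1.960) = Φ(1.077) + Φ(-4.997) = 0.8593 + 0.0000 = 0.8594.
Type II error: β = 1 − power = 1 − 0.8594 = 0.1406.

β ≈ 0.141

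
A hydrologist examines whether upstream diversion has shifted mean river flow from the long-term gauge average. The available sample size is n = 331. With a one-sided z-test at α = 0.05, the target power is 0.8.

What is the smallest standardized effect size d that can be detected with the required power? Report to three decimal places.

Required noncentrality: δ = z_{0.05} + z_{0.20} = 1.645 + 0.842 = 2.486.
δ = d·√n ⇒ d = δ/√n = 2.486/√331 = 0.1367.

d ≈ 0.137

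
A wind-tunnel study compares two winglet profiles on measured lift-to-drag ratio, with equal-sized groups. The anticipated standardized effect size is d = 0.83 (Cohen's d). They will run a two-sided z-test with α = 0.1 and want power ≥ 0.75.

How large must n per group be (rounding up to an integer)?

n = 16 per group

For power 0.75 need Φ(δ − z_{0.05}) = 0.75, so δ = z_{0.05} + z_{0.25} = 1.645 + 0.674 = 2.319.
(The Φ(−δ − z_{α/2}) term is vanishingly small for δ > 0 and is dropped in the standard sample-size formula.)
δ = d·√(n/2) ⇒ n = 2(δ/d)² = 2 × (2.319 / 0.83)² = 15.62.
Round up to the next whole unit.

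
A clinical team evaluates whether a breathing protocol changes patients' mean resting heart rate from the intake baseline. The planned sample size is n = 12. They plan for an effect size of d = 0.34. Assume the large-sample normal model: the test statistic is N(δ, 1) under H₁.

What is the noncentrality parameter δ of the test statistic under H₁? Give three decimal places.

δ ≈ 1.178

δ = d·√n = 0.34 × √12 = 1.1778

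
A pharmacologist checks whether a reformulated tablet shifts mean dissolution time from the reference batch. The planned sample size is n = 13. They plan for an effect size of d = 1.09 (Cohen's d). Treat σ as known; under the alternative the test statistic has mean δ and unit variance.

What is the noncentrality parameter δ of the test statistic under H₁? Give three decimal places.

δ ≈ 3.930

The noncentrality parameter scales effect size by the design's sample-size factor: δ = d·√n = 1.09 × √13 = 3.9301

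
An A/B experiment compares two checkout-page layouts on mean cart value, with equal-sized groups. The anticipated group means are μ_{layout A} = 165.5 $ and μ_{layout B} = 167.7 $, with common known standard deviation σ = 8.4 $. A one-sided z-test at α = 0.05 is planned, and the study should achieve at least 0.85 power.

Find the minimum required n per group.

n = 210 per group

Standardized effect: d = |μ_{layout A} − μ_{layout B}| / σ = |165.5 − 167.7| / 8.4 = 0.2619
For power 0.85 need Φ(δ − z_{0.05}) = 0.85, so δ = z_{0.05} + z_{0.15} = 1.645 + 1.036 = 2.681.
δ = d·√(n/2) ⇒ n = 2(δ/d)² = 2 × (2.681 / 0.2619)² = 209.62.
Rounding up, n = 210 per group.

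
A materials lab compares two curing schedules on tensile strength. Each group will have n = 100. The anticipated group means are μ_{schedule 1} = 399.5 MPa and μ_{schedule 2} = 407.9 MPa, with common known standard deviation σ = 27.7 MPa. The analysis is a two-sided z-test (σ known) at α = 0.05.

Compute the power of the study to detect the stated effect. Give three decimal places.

Power ≈ 0.573

Standardized effect: d = |μ_{schedule 1} − μ_{schedule 2}| / σ = |399.5 − 407.9| / 27.7 = 0.3032
Noncentrality parameter: δ = d·√(n/2) = 0.3032 × √(100/2) = 2.1443
Two-sided α = 0.05 → critical value z_{0.025} = 1.960.
Power = Φ(δ − 1.960) + Φ(−δ − 1.960) = Φ(0.184) + Φ(-4.104) = 0.5731 + 0.0000 = 0.5731.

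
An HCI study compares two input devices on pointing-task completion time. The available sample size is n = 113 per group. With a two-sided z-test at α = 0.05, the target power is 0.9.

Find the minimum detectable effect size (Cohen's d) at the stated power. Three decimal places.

Required noncentrality: δ = z_{0.025} + z_{0.10} = 1.960 + 1.282 = 3.242.
(The second rejection-region term Φ(−δ − z_{α/2}) is negligible and dropped.)
δ = d·√(n/2) ⇒ d = δ/√(n/2) = 3.242/√(113/2) = 0.4312.

d ≈ 0.431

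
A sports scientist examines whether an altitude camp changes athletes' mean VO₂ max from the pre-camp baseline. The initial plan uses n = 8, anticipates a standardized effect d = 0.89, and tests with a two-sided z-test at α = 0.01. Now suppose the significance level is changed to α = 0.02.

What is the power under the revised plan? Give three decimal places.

δ = d·√n = 0.89 × √8 = 2.5173 (unchanged). New critical value: z_{0.01} = 2.326.
Revised power = Φ(δ − 2.326) + Φ(−δ − 2.326) = Φ(0.191) + Φ(-4.844) = 0.5757 + 0.0000 = 0.5757.

Power ≈ 0.576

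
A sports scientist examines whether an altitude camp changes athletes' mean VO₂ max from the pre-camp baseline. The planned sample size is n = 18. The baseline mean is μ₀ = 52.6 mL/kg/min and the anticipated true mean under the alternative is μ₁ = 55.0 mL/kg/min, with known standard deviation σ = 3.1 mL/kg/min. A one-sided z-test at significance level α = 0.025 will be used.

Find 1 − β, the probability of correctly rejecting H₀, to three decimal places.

Standardized effect: d = |μ₁ − μ₀| / σ = |55.0 − 52.6| / 3.1 = 0.7742
Noncentrality parameter: δ = d·√n = 0.7742 × √18 = 3.2846
One-sided α = 0.025 → critical value z_{0.025} = 1.960.
Power = P(Z > 1.960 − δ) = Φ(1.325) = 0.9074.

Power ≈ 0.907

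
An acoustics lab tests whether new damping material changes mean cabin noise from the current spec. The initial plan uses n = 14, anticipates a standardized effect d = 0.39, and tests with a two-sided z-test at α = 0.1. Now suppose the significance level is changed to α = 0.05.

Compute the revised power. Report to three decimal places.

Power ≈ 0.309

δ = d·√n = 0.39 × √14 = 1.4592 (unchanged). New critical value: z_{0.025} = 1.960.
Revised power = Φ(δ − 1.960) + Φ(−δ − 1.960) = Φ(-0.501) + Φ(-3.419) = 0.3083 + 0.0003 = 0.3086.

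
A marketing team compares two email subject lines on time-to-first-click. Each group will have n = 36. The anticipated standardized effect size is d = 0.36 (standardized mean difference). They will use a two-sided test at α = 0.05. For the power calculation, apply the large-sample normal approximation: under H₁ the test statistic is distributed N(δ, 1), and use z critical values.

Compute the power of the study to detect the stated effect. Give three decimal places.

Power ≈ 0.333

Noncentrality parameter: δ = d·√(n/2) = 0.36 × √(36/2) = 1.5274
Critical value for a two-sided test at α = 0.05: z_{α/2} = 1.960.
Power = Φ(δ − 1.960) + Φ(−δ − 1.960) = Φ(-0.433) + Φ(-3.487) = 0.3326 + 0.0002 = 0.3329.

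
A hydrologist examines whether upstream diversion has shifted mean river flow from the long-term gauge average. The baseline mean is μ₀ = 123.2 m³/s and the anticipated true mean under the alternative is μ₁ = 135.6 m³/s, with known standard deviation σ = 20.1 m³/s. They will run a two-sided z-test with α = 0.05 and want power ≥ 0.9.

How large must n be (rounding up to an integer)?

n = 28

Standardized effect: d = |μ₁ − μ₀| / σ = |135.6 − 123.2| / 20.1 = 0.6169
Set Φ(δ − 1.960) = 0.9; then δ − 1.960 = Φ⁻¹(0.9) = 1.282, giving δ = 3.242.
(The Φ(−δ − z_{α/2}) term is vanishingly small for δ > 0 and is dropped in the standard sample-size formula.)
δ = d·√n ⇒ n = (δ/d)² = (3.242 / 0.6169)² = 27.61.
Rounding up, n = 28.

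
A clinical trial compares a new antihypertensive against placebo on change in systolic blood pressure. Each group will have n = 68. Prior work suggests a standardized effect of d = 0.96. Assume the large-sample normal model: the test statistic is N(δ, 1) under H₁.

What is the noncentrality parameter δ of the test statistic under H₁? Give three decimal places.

δ = d·√(n/2) = 0.96 × √(68/2) = 5.5977

δ ≈ 5.598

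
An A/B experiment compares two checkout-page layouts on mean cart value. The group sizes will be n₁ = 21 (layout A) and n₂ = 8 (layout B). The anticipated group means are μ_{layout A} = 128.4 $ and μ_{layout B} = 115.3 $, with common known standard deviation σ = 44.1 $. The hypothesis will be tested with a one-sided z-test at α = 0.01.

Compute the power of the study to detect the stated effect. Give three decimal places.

Standardized effect: d = |μ_{layout A} − μ_{layout B}| / σ = |128.4 − 115.3| / 44.1 = 0.2971
Noncentrality parameter: δ = d / √(1/n₁ + 1/n₂) = 0.2971 / √(1/21 + 1/8) = 0.7150
One-sided α = 0.01 → critical value z_{0.01} = 2.326.
Power = Φ(δ − 2.326) = Φ(-1.611) = 0.0535.

Power ≈ 0.054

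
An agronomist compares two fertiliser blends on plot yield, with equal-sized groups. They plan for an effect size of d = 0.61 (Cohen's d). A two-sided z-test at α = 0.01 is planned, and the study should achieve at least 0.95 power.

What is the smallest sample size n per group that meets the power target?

For power 0.95 need Φ(δ − z_{0.005}) = 0.95, so δ = z_{0.005} + z_{0.05} = 2.576 + 1.645 = 4.221.
(Ignoring the negligible lower-tail rejection probability gives the usual closed-form inversion.)
δ = d·√(n/2) ⇒ n = 2(δ/d)² = 2 × (4.221 / 0.61)² = 95.75.
Rounding up, n = 96 per group.

n = 96 per group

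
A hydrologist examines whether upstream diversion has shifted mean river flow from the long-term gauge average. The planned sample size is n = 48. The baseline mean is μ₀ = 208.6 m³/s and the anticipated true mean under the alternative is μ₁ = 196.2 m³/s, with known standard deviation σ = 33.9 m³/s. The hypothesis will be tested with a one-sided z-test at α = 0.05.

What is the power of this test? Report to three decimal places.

Power ≈ 0.813

Standardized effect: d = |μ₁ − μ₀| / σ = |196.2 − 208.6| / 33.9 = 0.3658
Noncentrality parameter: δ = d·√n = 0.3658 × √48 = 2.5342
Critical value for a one-sided test at α = 0.05: z_α = 1.645.
Power = P(Z > 1.645 − δ) = Φ(0.889) = 0.8131.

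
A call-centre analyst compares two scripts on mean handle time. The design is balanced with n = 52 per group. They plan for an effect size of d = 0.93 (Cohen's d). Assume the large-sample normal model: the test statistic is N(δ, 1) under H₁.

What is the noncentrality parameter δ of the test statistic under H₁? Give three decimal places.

δ ≈ 4.742

The noncentrality parameter scales effect size by the design's sample-size factor: δ = d·√(n/2) = 0.93 × √(52/2) = 4.7421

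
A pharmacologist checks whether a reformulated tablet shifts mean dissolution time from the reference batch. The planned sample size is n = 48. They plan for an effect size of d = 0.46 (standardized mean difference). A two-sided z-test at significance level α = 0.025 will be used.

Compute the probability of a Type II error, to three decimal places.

β ≈ 0.172

Noncentrality parameter: δ = d·√n = 0.46 × √48 = 3.1870
Two-sided α = 0.025 → critical value z_{0.0125} = 2.241.
Power = Φ(δ − 2.241) + Φ(−δ − 2.241) = Φ(0.946) + Φ(-5.428) = 0.8278 + 0.0000 = 0.8278.
Type II error: β = 1 − power = 1 − 0.8278 = 0.1722.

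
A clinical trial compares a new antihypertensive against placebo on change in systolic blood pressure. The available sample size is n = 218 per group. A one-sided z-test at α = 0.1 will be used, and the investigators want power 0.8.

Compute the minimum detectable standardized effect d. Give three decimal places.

d ≈ 0.203

Required noncentrality: δ = z_{0.1} + z_{0.20} = 1.282 + 0.842 = 2.123.
δ = d·√(n/2) ⇒ d = δ/√(n/2) = 2.123/√(218/2) = 0.2034.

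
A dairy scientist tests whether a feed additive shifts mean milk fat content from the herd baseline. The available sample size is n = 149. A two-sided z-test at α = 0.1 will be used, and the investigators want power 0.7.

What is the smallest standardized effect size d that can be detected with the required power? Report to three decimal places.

Need Φ(δ − 1.645) = 0.7, so δ = 1.645 + 0.524 = 2.169.
(The second rejection-region term Φ(−δ − z_{α/2}) is negligible and dropped.)
δ = d·√n ⇒ d = δ/√n = 2.169/√149 = 0.1777.

d ≈ 0.178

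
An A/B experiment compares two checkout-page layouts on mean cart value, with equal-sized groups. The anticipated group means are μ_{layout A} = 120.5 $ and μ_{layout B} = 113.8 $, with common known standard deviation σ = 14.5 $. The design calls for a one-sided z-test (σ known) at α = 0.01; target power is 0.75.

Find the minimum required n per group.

Standardized effect: d = |μ_{layout A} − μ_{layout B}| / σ = |120.5 − 113.8| / 14.5 = 0.4621
Set Φ(δ − 2.326) = 0.75; then δ − 2.326 = Φ⁻¹(0.75) = 0.674, giving δ = 3.001.
δ = d·√(n/2) ⇒ n = 2(δ/d)² = 2 × (3.001 / 0.4621)² = 84.35.
Round up to the next whole unit.

n = 85 per group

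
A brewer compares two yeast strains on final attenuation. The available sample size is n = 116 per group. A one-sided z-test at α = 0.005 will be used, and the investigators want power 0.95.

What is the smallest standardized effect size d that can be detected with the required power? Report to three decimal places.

d ≈ 0.554

Required noncentrality: δ = z_{0.005} + z_{0.05} = 2.576 + 1.645 = 4.221.
δ = d·√(n/2) ⇒ d = δ/√(n/2) = 4.221/√(116/2) = 0.5542.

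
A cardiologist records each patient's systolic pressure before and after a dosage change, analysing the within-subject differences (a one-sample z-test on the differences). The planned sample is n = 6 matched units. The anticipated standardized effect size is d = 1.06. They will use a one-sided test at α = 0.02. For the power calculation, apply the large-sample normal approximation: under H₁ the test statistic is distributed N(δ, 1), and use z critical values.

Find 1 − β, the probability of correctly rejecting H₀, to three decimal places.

Power ≈ 0.706

Noncentrality parameter: λ = d·√n = 1.06 × √6 = 2.5965
One-sided α = 0.02 → critical value z_{0.02} = 2.054.
Power = Φ(λ − 2.054) = Φ(0.543) = 0.7063.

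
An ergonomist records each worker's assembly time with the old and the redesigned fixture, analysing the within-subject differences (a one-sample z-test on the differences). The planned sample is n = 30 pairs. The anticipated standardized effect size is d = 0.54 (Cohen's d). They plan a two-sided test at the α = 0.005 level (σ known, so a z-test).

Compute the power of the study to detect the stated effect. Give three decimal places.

Power ≈ 0.560

Noncentrality parameter: δ = d·√n = 0.54 × √30 = 2.9577
Critical value for a two-sided test at α = 0.005: z_{α/2} = 2.807.
Power = Φ(δ − 2.807) + Φ(−δ − 2.807) = Φ(0.151) + Φ(-5.765) = 0.5599 + 0.0000 = 0.5599.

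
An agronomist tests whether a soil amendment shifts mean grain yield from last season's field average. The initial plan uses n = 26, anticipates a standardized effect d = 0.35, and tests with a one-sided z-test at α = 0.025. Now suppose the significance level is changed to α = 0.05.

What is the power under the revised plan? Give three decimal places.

Power ≈ 0.556

δ = d·√n = 0.35 × √26 = 1.7847 (unchanged). New critical value: z_{0.05} = 1.645.
Revised power = P(Z > 1.645 − δ) = Φ(0.140) = 0.5556.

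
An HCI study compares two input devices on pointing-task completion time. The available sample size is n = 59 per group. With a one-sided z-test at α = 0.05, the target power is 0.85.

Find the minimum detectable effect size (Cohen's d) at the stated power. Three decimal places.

Required noncentrality: δ = z_{0.05} + z_{0.15} = 1.645 + 1.036 = 2.681.
δ = d·√(n/2) ⇒ d = δ/√(n/2) = 2.681/√(59/2) = 0.4937.

d ≈ 0.494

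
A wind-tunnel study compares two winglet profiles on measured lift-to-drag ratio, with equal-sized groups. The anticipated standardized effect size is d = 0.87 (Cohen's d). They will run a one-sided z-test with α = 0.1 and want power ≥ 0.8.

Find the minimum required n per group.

n = 12 per group

Set Φ(δ − 1.282) = 0.8; then δ − 1.282 = Φ⁻¹(0.8) = 0.842, giving δ = 2.123.
δ = d·√(n/2) ⇒ n = 2(δ/d)² = 2 × (2.123 / 0.87)² = 11.91.
Rounding up, n = 12 per group.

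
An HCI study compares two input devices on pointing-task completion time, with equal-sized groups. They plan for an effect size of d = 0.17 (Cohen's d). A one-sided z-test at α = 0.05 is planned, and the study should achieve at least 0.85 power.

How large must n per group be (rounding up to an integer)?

n = 498 per group

For power 0.85 need Φ(δ − z_{0.05}) = 0.85, so δ = z_{0.05} + z_{0.15} = 1.645 + 1.036 = 2.681.
δ = d·√(n/2) ⇒ n = 2(δ/d)² = 2 × (2.681 / 0.17)² = 497.53.
Round up to the next whole unit.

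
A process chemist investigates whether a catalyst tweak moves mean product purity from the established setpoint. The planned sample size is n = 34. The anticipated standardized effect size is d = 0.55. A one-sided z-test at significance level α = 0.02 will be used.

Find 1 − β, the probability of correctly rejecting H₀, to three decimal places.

Power ≈ 0.876

Noncentrality parameter: δ = d·√n = 0.55 × √34 = 3.2070
One-sided α = 0.02 → critical value z_{0.02} = 2.054.
Power = Φ(δ − 2.054) = Φ(1.153) = 0.8756.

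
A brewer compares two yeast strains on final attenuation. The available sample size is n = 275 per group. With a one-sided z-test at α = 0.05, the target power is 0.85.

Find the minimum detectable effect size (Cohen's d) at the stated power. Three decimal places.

d ≈ 0.229

Need Φ(δ − 1.645) = 0.85, so δ = 1.645 + 1.036 = 2.681.
δ = d·√(n/2) ⇒ d = δ/√(n/2) = 2.681/√(275/2) = 0.2287.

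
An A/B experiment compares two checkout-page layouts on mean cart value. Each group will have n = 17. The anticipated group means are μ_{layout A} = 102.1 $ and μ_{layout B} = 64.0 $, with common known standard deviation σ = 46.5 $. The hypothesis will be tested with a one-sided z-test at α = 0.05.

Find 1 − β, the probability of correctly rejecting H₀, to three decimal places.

Standardized effect: d = |μ_{layout A} − μ_{layout B}| / σ = |102.1 − 64.0| / 46.5 = 0.8194
Noncentrality parameter: δ = d·√(n/2) = 0.8194 × √(17/2) = 2.3888
One-sided α = 0.05 → critical value z_{0.05} = 1.645.
Power = Φ(δ − 1.645) = Φ(0.744) = 0.7715.

Power ≈ 0.772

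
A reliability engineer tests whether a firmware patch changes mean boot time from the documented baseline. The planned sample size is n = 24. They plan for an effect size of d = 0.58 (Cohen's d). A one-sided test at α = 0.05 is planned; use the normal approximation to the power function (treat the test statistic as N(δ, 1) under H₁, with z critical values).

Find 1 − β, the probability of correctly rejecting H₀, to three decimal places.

Noncentrality parameter: δ = d·√n = 0.58 × √24 = 2.8414
Critical value for a one-sided test at α = 0.05: z_α = 1.645.
Power = Φ(δ − 1.645) = Φ(1.197) = 0.8843.

Power ≈ 0.884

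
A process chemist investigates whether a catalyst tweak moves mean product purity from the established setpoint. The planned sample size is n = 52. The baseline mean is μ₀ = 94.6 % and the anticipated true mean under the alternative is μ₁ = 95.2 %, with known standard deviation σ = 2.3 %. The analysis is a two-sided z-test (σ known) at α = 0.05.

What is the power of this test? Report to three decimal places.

Standardized effect: d = |μ₁ − μ₀| / σ = |95.2 − 94.6| / 2.3 = 0.2609
Noncentrality parameter: δ = d·√n = 0.2609 × √52 = 1.8812
Critical value for a two-sided test at α = 0.05: z_{α/2} = 1.960.
Power = Φ(δ − 1.960) + Φ(−δ − 1.960) = Φ(-0.079) + Φ(-3.841) = 0.4686 + 0.0001 = 0.4687.

Power ≈ 0.469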